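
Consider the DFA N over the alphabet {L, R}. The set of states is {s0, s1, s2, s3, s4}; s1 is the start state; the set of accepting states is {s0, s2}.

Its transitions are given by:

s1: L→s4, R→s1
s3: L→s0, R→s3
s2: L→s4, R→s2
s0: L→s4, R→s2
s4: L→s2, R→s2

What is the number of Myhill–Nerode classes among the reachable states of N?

States {s0,s3} cannot be reached from the start state, so discard them.
Initial partition by acceptance: {s2} | {s1,s4}.
On input L, block {s1,s4} splits into {s1} and {s4}.
Stable partition: {s2} | {s1} | {s4} — 3 equivalence classes.

3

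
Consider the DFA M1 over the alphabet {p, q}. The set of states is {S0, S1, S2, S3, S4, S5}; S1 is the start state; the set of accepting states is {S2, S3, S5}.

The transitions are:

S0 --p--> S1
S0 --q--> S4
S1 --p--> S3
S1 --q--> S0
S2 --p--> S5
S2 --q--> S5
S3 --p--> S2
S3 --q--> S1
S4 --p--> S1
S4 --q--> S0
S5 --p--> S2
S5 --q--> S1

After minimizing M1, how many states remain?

4

All states are reachable from the start state.
Initial partition by acceptance: {S2,S3,S5} | {S0,S1,S4}.
Split {S2,S3,S5} by δ(·,q) → {S3,S5} and {S2}.
Split {S0,S1,S4} by δ(·,p) → {S0,S4} and {S1}.
The partition is now stable with 4 blocks: {S3,S5} | {S0,S4} | {S2} | {S1}.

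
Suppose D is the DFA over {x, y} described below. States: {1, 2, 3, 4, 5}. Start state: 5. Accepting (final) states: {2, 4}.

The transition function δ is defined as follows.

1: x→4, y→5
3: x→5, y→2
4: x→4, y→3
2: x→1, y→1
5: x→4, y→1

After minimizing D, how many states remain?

Every state is reachable, so we keep all 5.
Start with accepting vs non-accepting: {2,4} | {1,3,5}.
On input x, block {2,4} splits into {2} and {4}.
Refine {1,3,5} on symbol x: members go to different blocks, giving {1,5} and {3}.
Stable partition: {2} | {1,5} | {4} | {3} — 4 equivalence classes.

4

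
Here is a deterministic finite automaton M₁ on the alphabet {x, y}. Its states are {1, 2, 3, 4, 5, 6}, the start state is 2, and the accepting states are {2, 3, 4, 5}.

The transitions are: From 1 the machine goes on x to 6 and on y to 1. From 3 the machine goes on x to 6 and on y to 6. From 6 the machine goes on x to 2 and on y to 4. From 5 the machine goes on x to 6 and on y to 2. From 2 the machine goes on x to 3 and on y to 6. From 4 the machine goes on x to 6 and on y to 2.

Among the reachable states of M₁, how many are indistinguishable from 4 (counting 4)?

States {1,5} cannot be reached from the start state, so discard them.
P0 = {2,3,4} | {6}.
Split {2,3,4} by δ(·,x) → {3,4} and {2}.
Split {3,4} by δ(·,y) → {3} and {4}.
Stable partition: {3} | {6} | {2} | {4} — 4 equivalence classes.
State 4 belongs to the block {4}, which has 1 states.

1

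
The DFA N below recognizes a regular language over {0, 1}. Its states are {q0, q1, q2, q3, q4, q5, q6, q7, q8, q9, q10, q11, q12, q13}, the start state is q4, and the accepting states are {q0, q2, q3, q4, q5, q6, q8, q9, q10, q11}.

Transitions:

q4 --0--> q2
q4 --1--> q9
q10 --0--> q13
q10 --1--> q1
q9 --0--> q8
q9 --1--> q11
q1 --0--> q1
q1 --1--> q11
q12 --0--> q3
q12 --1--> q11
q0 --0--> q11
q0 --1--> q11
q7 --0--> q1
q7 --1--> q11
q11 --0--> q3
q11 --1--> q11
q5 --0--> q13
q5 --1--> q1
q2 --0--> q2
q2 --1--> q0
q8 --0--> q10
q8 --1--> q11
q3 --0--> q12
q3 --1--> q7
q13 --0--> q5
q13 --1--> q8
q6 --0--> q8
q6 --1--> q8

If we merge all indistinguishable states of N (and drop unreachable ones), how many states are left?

6

States {q6} cannot be reached from the start state, so discard them.
Initial partition by acceptance: {q0,q2,q3,q4,q5,q8,q9,q10,q11} | {q1,q7,q12,q13}.
On input 0, block {q0,q2,q3,q4,q5,q8,q9,q10,q11} splits into {q0,q2,q4,q8,q9,q11} and {q3,q5,q10}.
Split {q0,q2,q4,q8,q9,q11} by δ(·,0) → {q0,q2,q4,q9} and {q8,q11}.
On input 0, block {q0,q2,q4,q9} splits into {q0,q9} and {q2,q4}.
Refine {q1,q7,q12,q13} on symbol 0: members go to different blocks, giving {q1,q7} and {q12,q13}.
Stable partition: {q0,q9} | {q1,q7} | {q3,q5,q10} | {q8,q11} | {q2,q4} | {q12,q13} — 6 equivalence classes.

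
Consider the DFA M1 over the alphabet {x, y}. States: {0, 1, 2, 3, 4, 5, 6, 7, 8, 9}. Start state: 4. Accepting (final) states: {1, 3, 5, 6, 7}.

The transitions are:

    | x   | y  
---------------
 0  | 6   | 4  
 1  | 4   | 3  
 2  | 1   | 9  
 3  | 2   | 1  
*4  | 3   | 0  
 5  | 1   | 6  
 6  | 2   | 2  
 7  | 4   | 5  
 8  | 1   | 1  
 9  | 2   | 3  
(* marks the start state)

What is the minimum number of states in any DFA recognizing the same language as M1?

7

Reachable states from the start: {0,1,2,3,4,6,9}. Unreachable: {5,7,8} — drop them.
Initial partition by acceptance: {1,3,6} | {0,2,4,9}.
Split {1,3,6} by δ(·,y) → {1,3} and {6}.
Refine {0,2,4,9} on symbol x: members go to different blocks, giving {2,4} and {0} and {9}.
Split {2,4} by δ(·,y) → {2} and {4}.
Refine {1,3} on symbol x: members go to different blocks, giving {1} and {3}.
The partition is now stable with 7 blocks: {1} | {2} | {6} | {0} | {9} | {4} | {3}.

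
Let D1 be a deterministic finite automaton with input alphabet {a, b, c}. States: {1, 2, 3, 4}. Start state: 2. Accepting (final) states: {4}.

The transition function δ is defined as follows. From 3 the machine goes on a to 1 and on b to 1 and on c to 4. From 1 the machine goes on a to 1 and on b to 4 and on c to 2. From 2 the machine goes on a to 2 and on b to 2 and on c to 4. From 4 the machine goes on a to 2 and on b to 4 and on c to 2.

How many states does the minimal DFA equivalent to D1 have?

States {1,3} cannot be reached from the start state, so discard them.
P0 = {4} | {2}.
Stable partition: {4} | {2} — 2 equivalence classes.

2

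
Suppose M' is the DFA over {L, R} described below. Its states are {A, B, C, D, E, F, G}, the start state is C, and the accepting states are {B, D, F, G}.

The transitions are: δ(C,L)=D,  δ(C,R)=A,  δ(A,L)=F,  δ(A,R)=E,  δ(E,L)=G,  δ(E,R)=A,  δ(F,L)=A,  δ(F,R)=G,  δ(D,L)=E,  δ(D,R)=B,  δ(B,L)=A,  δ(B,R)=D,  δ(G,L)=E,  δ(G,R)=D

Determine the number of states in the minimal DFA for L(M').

All states are reachable from the start state.
Start with accepting vs non-accepting: {B,D,F,G} | {A,C,E}.
No further refinement is possible. Final partition (2 blocks): {B,D,F,G} | {A,C,E}.

2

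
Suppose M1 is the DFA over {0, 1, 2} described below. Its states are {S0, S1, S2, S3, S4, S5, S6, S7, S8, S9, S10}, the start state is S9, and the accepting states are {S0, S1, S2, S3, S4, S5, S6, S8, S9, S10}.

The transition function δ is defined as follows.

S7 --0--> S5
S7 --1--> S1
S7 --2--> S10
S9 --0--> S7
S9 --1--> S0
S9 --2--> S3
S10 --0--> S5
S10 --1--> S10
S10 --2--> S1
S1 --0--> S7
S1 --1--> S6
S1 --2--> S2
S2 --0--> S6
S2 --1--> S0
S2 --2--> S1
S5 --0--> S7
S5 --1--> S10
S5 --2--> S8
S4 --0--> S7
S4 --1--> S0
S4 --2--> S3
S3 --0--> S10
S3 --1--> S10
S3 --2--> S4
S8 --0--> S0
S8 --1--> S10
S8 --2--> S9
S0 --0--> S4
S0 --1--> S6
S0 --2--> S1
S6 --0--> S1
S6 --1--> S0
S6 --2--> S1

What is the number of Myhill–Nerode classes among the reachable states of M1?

All states are reachable from the start state.
Start with accepting vs non-accepting: {S0,S1,S2,S3,S4,S5,S6,S8,S9,S10} | {S7}.
Split {S0,S1,S2,S3,S4,S5,S6,S8,S9,S10} by δ(·,0) → {S0,S2,S3,S6,S8,S10} and {S1,S4,S5,S9}.
Refine {S0,S2,S3,S6,S8,S10} on symbol 0: members go to different blocks, giving {S0,S6,S10} and {S2,S3,S8}.
Stable partition: {S0,S6,S10} | {S7} | {S1,S4,S5,S9} | {S2,S3,S8} — 4 equivalence classes.

4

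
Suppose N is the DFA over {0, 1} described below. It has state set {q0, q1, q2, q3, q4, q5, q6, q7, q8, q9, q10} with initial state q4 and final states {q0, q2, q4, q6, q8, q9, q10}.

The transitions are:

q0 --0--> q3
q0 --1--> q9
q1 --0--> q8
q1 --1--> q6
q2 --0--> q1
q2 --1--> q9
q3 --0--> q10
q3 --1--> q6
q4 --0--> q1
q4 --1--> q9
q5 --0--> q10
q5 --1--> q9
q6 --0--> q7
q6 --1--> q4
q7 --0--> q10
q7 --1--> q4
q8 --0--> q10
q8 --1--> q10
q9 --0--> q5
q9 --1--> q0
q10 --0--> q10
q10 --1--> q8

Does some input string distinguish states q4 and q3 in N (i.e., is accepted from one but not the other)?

Yes

First remove the unreachable states {q2}; 10 states remain.
Start with accepting vs non-accepting: {q0,q4,q6,q8,q9,q10} | {q1,q3,q5,q7}.
Refine {q0,q4,q6,q8,q9,q10} on symbol 0: members go to different blocks, giving {q0,q4,q6,q9} and {q8,q10}.
Stable partition: {q0,q4,q6,q9} | {q1,q3,q5,q7} | {q8,q10} — 3 equivalence classes.
q4 and q3 end up in different blocks, so they are distinguishable. For instance, the string 'ε' is accepted from only q4.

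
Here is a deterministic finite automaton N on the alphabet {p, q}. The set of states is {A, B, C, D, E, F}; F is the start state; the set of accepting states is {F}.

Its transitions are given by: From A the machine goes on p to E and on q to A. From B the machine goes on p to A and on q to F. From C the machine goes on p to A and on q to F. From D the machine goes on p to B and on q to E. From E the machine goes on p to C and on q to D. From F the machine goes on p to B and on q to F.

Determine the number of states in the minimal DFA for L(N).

4

P0 = {F} | {A,B,C,D,E}.
Refine {A,B,C,D,E} on symbol q: members go to different blocks, giving {A,D,E} and {B,C}.
Refine {A,D,E} on symbol p: members go to different blocks, giving {D,E} and {A}.
Stable partition: {F} | {D,E} | {B,C} | {A} — 4 equivalence classes.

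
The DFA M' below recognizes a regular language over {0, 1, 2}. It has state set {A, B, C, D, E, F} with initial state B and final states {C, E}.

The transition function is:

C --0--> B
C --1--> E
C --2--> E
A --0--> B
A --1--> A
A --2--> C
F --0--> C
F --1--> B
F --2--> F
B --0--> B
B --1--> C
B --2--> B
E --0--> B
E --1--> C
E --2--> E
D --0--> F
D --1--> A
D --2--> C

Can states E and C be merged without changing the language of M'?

Yes

States {A,D,F} cannot be reached from the start state, so discard them.
Start with accepting vs non-accepting: {C,E} | {B}.
No further refinement is possible. Final partition (2 blocks): {C,E} | {B}.
E and C lie in the same block of the stable partition, so they are equivalent — no string distinguishes them.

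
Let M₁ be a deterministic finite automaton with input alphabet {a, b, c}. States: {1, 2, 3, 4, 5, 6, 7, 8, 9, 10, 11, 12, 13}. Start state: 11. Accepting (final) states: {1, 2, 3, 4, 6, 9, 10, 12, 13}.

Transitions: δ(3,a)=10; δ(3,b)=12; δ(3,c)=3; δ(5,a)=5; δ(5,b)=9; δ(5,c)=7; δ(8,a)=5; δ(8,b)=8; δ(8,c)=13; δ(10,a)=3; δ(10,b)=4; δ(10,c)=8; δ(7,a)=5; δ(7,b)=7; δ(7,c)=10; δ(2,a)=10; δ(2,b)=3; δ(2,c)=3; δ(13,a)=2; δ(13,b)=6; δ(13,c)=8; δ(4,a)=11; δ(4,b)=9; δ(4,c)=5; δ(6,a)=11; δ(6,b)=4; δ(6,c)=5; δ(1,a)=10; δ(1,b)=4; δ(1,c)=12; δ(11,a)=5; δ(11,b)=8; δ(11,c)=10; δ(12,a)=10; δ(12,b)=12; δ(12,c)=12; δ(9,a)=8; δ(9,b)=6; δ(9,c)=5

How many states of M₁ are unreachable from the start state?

BFS from 11 reaches {2, 3, 4, 5, 6, 7, 8, 9, 10, 11, 12, 13}; the 1 state(s) 1 are never visited.

1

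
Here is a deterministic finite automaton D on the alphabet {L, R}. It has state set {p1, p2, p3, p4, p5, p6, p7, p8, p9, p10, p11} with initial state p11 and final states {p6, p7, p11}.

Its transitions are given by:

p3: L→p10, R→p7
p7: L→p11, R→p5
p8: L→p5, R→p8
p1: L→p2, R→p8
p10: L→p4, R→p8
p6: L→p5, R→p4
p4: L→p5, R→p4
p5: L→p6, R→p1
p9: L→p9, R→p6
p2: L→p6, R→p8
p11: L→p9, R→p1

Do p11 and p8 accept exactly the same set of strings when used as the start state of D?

No

Reachable states from the start: {p1,p2,p4,p5,p6,p8,p9,p11}. Unreachable: {p3,p7,p10} — drop them.
P0 = {p6,p11} | {p1,p2,p4,p5,p8,p9}.
On input L, block {p1,p2,p4,p5,p8,p9} splits into {p1,p4,p8,p9} and {p2,p5}.
Refine {p6,p11} on symbol L: members go to different blocks, giving {p6} and {p11}.
On input L, block {p1,p4,p8,p9} splits into {p1,p4,p8} and {p9}.
No further refinement is possible. Final partition (5 blocks): {p6} | {p1,p4,p8} | {p2,p5} | {p11} | {p9}.
p11 and p8 end up in different blocks, so they are distinguishable. For instance, the string 'ε' is accepted from only p11.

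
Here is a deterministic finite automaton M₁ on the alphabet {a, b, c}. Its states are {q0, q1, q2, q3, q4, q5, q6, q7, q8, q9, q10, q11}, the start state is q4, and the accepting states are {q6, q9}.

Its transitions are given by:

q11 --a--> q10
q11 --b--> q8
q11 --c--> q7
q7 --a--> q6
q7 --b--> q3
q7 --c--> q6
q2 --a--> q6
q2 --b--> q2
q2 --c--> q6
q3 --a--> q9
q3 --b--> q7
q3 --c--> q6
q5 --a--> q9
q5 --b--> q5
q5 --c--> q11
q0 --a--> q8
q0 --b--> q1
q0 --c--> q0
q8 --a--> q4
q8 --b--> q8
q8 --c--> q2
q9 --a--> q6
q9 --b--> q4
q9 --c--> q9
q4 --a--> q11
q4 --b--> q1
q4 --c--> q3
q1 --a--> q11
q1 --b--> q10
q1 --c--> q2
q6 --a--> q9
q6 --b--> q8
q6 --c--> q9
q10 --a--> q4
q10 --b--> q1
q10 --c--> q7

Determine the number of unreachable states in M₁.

2

No path from q4 leads to q0, q5; the other 10 states are all reachable.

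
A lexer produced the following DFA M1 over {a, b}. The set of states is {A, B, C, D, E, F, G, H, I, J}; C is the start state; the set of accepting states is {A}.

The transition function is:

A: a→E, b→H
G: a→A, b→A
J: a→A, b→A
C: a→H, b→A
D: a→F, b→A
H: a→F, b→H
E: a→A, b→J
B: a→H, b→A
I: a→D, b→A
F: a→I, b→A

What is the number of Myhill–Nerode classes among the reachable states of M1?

6

Reachable states from the start: {A,C,D,E,F,H,I,J}. Unreachable: {B,G} — drop them.
Start with accepting vs non-accepting: {A} | {C,D,E,F,H,I,J}.
Refine {C,D,E,F,H,I,J} on symbol a: members go to different blocks, giving {C,D,F,H,I} and {E,J}.
On input b, block {C,D,F,H,I} splits into {C,D,F,I} and {H}.
Refine {C,D,F,I} on symbol a: members go to different blocks, giving {D,F,I} and {C}.
Refine {E,J} on symbol b: members go to different blocks, giving {E} and {J}.
No further refinement is possible. Final partition (6 blocks): {A} | {D,F,I} | {E} | {H} | {C} | {J}.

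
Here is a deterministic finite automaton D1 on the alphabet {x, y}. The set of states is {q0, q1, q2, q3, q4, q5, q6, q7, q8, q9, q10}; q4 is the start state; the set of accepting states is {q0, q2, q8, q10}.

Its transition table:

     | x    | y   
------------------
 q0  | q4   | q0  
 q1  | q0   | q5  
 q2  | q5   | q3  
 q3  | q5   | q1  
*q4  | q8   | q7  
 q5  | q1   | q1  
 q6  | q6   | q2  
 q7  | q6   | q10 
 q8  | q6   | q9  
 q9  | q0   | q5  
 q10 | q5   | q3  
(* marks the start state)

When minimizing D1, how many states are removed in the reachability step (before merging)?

Every one of the 11 states is reachable from q4.

0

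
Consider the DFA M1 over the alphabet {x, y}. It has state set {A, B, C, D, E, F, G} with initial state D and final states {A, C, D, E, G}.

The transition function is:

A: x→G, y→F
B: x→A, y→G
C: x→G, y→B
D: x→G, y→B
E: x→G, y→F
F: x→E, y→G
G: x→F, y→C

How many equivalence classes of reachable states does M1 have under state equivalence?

3

All states are reachable from the start state.
Initial partition by acceptance: {A,C,D,E,G} | {B,F}.
Split {A,C,D,E,G} by δ(·,x) → {A,C,D,E} and {G}.
Stable partition: {A,C,D,E} | {B,F} | {G} — 3 equivalence classes.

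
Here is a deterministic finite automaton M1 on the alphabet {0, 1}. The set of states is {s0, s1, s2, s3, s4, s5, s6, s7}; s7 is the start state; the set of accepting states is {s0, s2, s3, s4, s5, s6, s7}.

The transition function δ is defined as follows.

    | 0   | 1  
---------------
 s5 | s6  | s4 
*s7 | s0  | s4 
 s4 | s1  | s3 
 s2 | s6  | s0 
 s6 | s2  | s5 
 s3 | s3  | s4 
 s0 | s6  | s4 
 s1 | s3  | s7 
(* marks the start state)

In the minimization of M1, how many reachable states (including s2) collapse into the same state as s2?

All states are reachable from the start state.
Initial partition by acceptance: {s0,s2,s3,s4,s5,s6,s7} | {s1}.
Split {s0,s2,s3,s4,s5,s6,s7} by δ(·,0) → {s0,s2,s3,s5,s6,s7} and {s4}.
On input 1, block {s0,s2,s3,s5,s6,s7} splits into {s0,s3,s5,s7} and {s2,s6}.
Split {s0,s3,s5,s7} by δ(·,0) → {s0,s5} and {s3,s7}.
On input 0, block {s3,s7} splits into {s3} and {s7}.
Stable partition: {s0,s5} | {s1} | {s4} | {s2,s6} | {s3} | {s7} — 6 equivalence classes.
State s2 belongs to the block {s2,s6}, which has 2 states.

2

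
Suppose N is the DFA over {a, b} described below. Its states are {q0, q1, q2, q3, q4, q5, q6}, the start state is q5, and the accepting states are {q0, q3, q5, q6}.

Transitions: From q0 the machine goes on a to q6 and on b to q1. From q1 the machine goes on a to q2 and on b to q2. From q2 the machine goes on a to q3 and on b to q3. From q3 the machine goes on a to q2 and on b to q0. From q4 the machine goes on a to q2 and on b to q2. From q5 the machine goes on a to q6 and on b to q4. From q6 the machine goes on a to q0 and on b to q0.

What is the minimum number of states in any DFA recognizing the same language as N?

Start with accepting vs non-accepting: {q0,q3,q5,q6} | {q1,q2,q4}.
Split {q0,q3,q5,q6} by δ(·,a) → {q0,q5,q6} and {q3}.
On input b, block {q0,q5,q6} splits into {q0,q5} and {q6}.
Refine {q1,q2,q4} on symbol a: members go to different blocks, giving {q1,q4} and {q2}.
No further refinement is possible. Final partition (5 blocks): {q0,q5} | {q1,q4} | {q3} | {q6} | {q2}.

5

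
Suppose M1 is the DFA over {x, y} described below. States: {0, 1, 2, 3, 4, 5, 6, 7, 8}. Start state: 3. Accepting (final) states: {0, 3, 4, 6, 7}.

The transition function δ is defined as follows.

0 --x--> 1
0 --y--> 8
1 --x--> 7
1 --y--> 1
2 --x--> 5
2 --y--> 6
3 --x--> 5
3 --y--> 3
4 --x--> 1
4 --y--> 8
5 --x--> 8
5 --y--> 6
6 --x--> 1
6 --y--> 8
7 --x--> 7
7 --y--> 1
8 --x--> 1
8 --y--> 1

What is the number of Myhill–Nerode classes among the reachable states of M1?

Reachable states from the start: {1,3,5,6,7,8}. Unreachable: {0,2,4} — drop them.
P0 = {3,6,7} | {1,5,8}.
Split {3,6,7} by δ(·,x) → {3,6} and {7}.
Refine {3,6} on symbol y: members go to different blocks, giving {3} and {6}.
Refine {1,5,8} on symbol x: members go to different blocks, giving {5,8} and {1}.
Split {5,8} by δ(·,x) → {5} and {8}.
No further refinement is possible. Final partition (6 blocks): {3} | {5} | {7} | {6} | {1} | {8}.

6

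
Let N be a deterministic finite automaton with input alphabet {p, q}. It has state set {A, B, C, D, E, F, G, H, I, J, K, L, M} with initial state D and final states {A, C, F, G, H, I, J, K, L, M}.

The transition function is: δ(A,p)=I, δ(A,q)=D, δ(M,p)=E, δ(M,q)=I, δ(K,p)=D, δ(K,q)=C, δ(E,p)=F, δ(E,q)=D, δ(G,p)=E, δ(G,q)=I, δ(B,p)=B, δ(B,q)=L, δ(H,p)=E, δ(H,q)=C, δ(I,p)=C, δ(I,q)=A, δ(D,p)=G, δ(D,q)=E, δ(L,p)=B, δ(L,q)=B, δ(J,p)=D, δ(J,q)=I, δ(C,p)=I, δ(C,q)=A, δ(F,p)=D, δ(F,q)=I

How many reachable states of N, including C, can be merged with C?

States {B,H,J,K,L,M} cannot be reached from the start state, so discard them.
P0 = {A,C,F,G,I} | {D,E}.
On input p, block {A,C,F,G,I} splits into {A,C,I} and {F,G}.
On input q, block {A,C,I} splits into {C,I} and {A}.
No further refinement is possible. Final partition (4 blocks): {C,I} | {D,E} | {F,G} | {A}.
The equivalence class containing C is {C,I}, of size 2.

2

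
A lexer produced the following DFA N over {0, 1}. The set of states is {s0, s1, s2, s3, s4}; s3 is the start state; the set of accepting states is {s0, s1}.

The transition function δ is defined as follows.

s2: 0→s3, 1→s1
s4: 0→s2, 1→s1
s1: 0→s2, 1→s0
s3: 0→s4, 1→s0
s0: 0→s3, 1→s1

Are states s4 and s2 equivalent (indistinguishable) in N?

Yes

All states are reachable from the start state.
Initial partition by acceptance: {s0,s1} | {s2,s3,s4}.
Stable partition: {s0,s1} | {s2,s3,s4} — 2 equivalence classes.
s4 and s2 lie in the same block of the stable partition, so they are equivalent — no string distinguishes them.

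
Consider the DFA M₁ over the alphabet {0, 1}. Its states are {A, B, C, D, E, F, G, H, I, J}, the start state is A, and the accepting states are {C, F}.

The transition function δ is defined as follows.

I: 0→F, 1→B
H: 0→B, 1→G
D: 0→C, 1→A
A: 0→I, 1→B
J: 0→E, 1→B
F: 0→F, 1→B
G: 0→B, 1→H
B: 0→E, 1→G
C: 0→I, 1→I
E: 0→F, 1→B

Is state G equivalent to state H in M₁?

Reachable states from the start: {A,B,E,F,G,H,I}. Unreachable: {C,D,J} — drop them.
Initial partition by acceptance: {F} | {A,B,E,G,H,I}.
Refine {A,B,E,G,H,I} on symbol 0: members go to different blocks, giving {A,B,G,H} and {E,I}.
On input 0, block {A,B,G,H} splits into {A,B} and {G,H}.
Refine {A,B} on symbol 1: members go to different blocks, giving {A} and {B}.
The partition is now stable with 5 blocks: {F} | {A} | {E,I} | {G,H} | {B}.
G and H lie in the same block of the stable partition, so they are equivalent — no string distinguishes them.

Yes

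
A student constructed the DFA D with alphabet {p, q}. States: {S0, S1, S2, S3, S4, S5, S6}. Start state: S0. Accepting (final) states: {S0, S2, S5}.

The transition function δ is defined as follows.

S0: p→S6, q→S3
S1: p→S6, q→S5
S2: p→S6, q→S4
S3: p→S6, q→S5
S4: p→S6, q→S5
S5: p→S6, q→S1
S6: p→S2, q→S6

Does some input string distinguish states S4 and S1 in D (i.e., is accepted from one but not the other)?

No

Initial partition by acceptance: {S0,S2,S5} | {S1,S3,S4,S6}.
Refine {S1,S3,S4,S6} on symbol p: members go to different blocks, giving {S1,S3,S4} and {S6}.
No further refinement is possible. Final partition (3 blocks): {S0,S2,S5} | {S1,S3,S4} | {S6}.
S4 and S1 lie in the same block of the stable partition, so they are equivalent — no string distinguishes them.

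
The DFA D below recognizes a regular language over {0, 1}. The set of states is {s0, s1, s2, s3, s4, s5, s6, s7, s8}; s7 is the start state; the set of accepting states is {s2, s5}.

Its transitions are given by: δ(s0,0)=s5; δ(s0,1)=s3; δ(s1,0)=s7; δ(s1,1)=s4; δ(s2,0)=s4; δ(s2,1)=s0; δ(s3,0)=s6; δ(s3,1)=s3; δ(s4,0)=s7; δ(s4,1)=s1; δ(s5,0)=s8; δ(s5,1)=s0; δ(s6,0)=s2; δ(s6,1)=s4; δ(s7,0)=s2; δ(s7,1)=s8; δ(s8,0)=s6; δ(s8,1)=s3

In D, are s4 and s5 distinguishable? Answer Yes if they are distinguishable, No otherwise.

Yes

P0 = {s2,s5} | {s0,s1,s3,s4,s6,s7,s8}.
On input 0, block {s0,s1,s3,s4,s6,s7,s8} splits into {s1,s3,s4,s8} and {s0,s6,s7}.
The partition is now stable with 3 blocks: {s2,s5} | {s1,s3,s4,s8} | {s0,s6,s7}.
s4 and s5 end up in different blocks, so they are distinguishable. For instance, the string 'ε' is accepted from only s5.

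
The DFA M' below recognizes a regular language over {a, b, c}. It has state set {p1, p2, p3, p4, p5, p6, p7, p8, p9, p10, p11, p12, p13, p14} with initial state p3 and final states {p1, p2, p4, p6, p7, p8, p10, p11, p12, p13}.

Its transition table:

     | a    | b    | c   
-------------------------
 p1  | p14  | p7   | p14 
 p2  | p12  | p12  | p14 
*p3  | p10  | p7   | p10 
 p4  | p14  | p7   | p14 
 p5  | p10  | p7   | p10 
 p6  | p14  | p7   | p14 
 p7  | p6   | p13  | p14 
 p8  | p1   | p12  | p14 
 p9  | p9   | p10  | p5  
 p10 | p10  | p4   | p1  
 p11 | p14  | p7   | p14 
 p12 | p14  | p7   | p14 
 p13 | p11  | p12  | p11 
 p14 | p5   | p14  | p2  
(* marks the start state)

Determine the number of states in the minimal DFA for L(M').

Reachable states from the start: {p1,p2,p3,p4,p5,p6,p7,p10,p11,p12,p13,p14}. Unreachable: {p8,p9} — drop them.
Initial partition by acceptance: {p1,p2,p4,p6,p7,p10,p11,p12,p13} | {p3,p5,p14}.
On input a, block {p1,p2,p4,p6,p7,p10,p11,p12,p13} splits into {p1,p4,p6,p11,p12} and {p2,p7,p10,p13}.
Split {p3,p5,p14} by δ(·,a) → {p3,p5} and {p14}.
On input a, block {p2,p7,p10,p13} splits into {p2,p7,p13} and {p10}.
Split {p2,p7,p13} by δ(·,b) → {p2,p13} and {p7}.
Refine {p2,p13} on symbol c: members go to different blocks, giving {p2} and {p13}.
The partition is now stable with 7 blocks: {p1,p4,p6,p11,p12} | {p3,p5} | {p2} | {p14} | {p10} | {p7} | {p13}.

7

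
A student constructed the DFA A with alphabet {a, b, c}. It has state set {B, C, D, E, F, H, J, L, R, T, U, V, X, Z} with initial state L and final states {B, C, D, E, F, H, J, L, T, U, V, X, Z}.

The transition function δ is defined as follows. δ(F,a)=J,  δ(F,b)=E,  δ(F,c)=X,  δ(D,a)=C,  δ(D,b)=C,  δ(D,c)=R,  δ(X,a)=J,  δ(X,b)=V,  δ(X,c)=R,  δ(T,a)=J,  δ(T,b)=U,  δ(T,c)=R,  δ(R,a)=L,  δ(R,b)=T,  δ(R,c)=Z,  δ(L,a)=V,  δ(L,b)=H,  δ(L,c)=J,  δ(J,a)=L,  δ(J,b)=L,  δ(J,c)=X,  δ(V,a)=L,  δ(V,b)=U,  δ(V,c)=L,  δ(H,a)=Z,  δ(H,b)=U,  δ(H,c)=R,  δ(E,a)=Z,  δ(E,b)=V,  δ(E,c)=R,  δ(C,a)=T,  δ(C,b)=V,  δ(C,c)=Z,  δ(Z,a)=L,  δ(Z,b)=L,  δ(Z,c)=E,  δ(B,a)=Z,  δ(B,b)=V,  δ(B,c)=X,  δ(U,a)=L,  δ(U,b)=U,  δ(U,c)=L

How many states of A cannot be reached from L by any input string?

4

BFS from L reaches {E, H, J, L, R, T, U, V, X, Z}; the 4 state(s) B, C, D, F are never visited.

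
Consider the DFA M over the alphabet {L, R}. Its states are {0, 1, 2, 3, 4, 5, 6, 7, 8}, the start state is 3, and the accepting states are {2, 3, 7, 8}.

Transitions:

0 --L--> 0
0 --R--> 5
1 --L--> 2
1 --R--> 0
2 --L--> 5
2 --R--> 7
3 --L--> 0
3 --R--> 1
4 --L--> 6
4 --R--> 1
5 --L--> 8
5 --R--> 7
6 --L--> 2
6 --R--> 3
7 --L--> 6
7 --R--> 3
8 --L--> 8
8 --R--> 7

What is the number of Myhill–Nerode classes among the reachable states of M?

States {4} cannot be reached from the start state, so discard them.
P0 = {2,3,7,8} | {0,1,5,6}.
On input L, block {2,3,7,8} splits into {2,3,7} and {8}.
Refine {2,3,7} on symbol R: members go to different blocks, giving {2,7} and {3}.
Split {2,7} by δ(·,R) → {2} and {7}.
Split {0,1,5,6} by δ(·,L) → {1,6} and {0} and {5}.
On input R, block {1,6} splits into {1} and {6}.
The partition is now stable with 8 blocks: {2} | {1} | {8} | {3} | {7} | {0} | {5} | {6}.

8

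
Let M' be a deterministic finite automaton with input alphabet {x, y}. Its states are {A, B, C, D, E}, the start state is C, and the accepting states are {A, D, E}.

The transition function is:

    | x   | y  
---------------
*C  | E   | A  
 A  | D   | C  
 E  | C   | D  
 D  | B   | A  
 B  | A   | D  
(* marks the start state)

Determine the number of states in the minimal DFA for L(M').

All states are reachable from the start state.
Initial partition by acceptance: {A,D,E} | {B,C}.
Refine {A,D,E} on symbol x: members go to different blocks, giving {D,E} and {A}.
Refine {D,E} on symbol y: members go to different blocks, giving {D} and {E}.
Split {B,C} by δ(·,x) → {B} and {C}.
No further refinement is possible. Final partition (5 blocks): {D} | {B} | {A} | {E} | {C}.

5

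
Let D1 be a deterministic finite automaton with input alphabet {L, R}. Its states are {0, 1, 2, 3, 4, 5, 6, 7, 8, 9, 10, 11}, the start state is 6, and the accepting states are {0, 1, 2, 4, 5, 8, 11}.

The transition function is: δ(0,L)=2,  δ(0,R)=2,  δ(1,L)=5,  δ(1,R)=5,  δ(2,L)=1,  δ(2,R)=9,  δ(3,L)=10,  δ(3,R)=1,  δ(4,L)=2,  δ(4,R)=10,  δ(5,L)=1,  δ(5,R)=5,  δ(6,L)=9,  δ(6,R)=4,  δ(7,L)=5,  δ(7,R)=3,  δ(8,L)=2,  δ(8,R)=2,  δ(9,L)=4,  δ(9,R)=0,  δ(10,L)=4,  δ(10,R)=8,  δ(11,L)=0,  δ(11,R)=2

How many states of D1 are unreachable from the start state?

3

BFS from 6 reaches {0, 1, 2, 4, 5, 6, 8, 9, 10}; the 3 state(s) 3, 7, 11 are never visited.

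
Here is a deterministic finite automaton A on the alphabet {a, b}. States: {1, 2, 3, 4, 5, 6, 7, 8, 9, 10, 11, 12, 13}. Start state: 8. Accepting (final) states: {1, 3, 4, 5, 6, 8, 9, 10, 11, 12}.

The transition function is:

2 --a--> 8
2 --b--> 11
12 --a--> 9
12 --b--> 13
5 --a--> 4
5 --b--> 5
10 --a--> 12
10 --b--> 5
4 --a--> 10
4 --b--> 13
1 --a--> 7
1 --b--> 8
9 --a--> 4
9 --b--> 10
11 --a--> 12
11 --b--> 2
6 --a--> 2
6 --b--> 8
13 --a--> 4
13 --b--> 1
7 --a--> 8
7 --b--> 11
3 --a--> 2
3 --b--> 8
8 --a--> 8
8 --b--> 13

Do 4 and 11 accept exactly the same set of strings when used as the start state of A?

No

States {3,6} cannot be reached from the start state, so discard them.
P0 = {1,4,5,8,9,10,11,12} | {2,7,13}.
Refine {1,4,5,8,9,10,11,12} on symbol a: members go to different blocks, giving {4,5,8,9,10,11,12} and {1}.
Refine {4,5,8,9,10,11,12} on symbol b: members go to different blocks, giving {4,8,11,12} and {5,9,10}.
Split {4,8,11,12} by δ(·,a) → {4,12} and {8,11}.
On input a, block {2,7,13} splits into {2,7} and {13}.
Split {8,11} by δ(·,a) → {8} and {11}.
Stable partition: {4,12} | {2,7} | {1} | {5,9,10} | {8} | {13} | {11} — 7 equivalence classes.
4 and 11 end up in different blocks, so they are distinguishable. For instance, the string 'ab' is accepted from only 4.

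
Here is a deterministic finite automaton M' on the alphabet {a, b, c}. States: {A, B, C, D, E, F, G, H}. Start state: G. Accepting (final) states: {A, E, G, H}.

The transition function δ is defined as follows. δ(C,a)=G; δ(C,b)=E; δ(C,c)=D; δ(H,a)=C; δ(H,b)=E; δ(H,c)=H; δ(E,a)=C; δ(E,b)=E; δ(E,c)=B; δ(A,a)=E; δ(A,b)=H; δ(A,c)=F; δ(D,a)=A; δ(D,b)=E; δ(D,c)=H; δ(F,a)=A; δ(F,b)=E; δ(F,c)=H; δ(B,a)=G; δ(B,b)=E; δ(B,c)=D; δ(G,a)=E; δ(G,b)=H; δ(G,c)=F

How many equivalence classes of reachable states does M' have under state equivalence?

Every state is reachable, so we keep all 8.
Initial partition by acceptance: {A,E,G,H} | {B,C,D,F}.
Refine {A,E,G,H} on symbol a: members go to different blocks, giving {A,G} and {E,H}.
On input c, block {B,C,D,F} splits into {B,C} and {D,F}.
Split {E,H} by δ(·,c) → {E} and {H}.
No further refinement is possible. Final partition (5 blocks): {A,G} | {B,C} | {E} | {D,F} | {H}.

5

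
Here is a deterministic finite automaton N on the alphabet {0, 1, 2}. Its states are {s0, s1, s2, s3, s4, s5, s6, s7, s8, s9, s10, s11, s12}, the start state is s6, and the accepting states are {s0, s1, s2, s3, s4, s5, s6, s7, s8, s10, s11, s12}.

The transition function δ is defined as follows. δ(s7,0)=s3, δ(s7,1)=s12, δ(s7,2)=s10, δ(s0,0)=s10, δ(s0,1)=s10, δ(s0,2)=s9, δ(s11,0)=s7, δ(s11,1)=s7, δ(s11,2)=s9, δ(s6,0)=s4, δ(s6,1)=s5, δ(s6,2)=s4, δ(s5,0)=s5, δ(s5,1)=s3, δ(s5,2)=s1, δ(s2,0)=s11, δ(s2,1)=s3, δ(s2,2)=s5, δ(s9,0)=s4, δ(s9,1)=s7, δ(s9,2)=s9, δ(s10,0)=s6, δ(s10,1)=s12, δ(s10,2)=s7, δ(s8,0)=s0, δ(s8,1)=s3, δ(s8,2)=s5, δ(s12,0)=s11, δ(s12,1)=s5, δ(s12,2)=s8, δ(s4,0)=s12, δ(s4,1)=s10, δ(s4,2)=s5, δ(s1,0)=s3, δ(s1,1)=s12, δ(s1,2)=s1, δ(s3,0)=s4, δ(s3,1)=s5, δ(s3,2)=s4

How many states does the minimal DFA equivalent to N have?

8

States {s2} cannot be reached from the start state, so discard them.
Start with accepting vs non-accepting: {s0,s1,s3,s4,s5,s6,s7,s8,s10,s11,s12} | {s9}.
Split {s0,s1,s3,s4,s5,s6,s7,s8,s10,s11,s12} by δ(·,2) → {s1,s3,s4,s5,s6,s7,s8,s10,s12} and {s0,s11}.
On input 0, block {s1,s3,s4,s5,s6,s7,s8,s10,s12} splits into {s1,s3,s4,s5,s6,s7,s10} and {s8,s12}.
Split {s1,s3,s4,s5,s6,s7,s10} by δ(·,0) → {s1,s3,s5,s6,s7,s10} and {s4}.
Refine {s1,s3,s5,s6,s7,s10} on symbol 0: members go to different blocks, giving {s1,s5,s7,s10} and {s3,s6}.
Split {s1,s5,s7,s10} by δ(·,0) → {s1,s7,s10} and {s5}.
On input 1, block {s8,s12} splits into {s8} and {s12}.
Stable partition: {s1,s7,s10} | {s9} | {s0,s11} | {s8} | {s4} | {s3,s6} | {s5} | {s12} — 8 equivalence classes.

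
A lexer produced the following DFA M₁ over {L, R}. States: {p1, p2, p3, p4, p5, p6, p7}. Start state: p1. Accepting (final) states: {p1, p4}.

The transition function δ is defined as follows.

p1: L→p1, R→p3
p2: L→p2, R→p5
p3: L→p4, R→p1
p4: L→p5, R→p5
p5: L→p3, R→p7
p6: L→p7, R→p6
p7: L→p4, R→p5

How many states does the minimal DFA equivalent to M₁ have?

First remove the unreachable states {p2,p6}; 5 states remain.
Initial partition by acceptance: {p1,p4} | {p3,p5,p7}.
Refine {p1,p4} on symbol L: members go to different blocks, giving {p1} and {p4}.
Split {p3,p5,p7} by δ(·,L) → {p3,p7} and {p5}.
On input R, block {p3,p7} splits into {p3} and {p7}.
No further refinement is possible. Final partition (5 blocks): {p1} | {p3} | {p4} | {p5} | {p7}.

5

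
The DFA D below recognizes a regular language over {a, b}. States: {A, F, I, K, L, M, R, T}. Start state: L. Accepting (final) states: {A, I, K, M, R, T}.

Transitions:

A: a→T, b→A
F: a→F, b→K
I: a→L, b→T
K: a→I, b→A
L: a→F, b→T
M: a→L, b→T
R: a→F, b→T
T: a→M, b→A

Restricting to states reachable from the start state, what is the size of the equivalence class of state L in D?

2

States {R} cannot be reached from the start state, so discard them.
Initial partition by acceptance: {A,I,K,M,T} | {F,L}.
Refine {A,I,K,M,T} on symbol a: members go to different blocks, giving {A,K,T} and {I,M}.
Refine {A,K,T} on symbol a: members go to different blocks, giving {K,T} and {A}.
The partition is now stable with 4 blocks: {K,T} | {F,L} | {I,M} | {A}.
State L belongs to the block {F,L}, which has 2 states.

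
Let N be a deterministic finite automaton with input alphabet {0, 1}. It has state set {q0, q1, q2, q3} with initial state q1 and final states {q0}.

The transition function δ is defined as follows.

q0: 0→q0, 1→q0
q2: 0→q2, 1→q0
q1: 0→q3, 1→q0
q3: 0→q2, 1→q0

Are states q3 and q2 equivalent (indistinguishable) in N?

Start with accepting vs non-accepting: {q0} | {q1,q2,q3}.
No further refinement is possible. Final partition (2 blocks): {q0} | {q1,q2,q3}.
q3 and q2 lie in the same block of the stable partition, so they are equivalent — no string distinguishes them.

Yes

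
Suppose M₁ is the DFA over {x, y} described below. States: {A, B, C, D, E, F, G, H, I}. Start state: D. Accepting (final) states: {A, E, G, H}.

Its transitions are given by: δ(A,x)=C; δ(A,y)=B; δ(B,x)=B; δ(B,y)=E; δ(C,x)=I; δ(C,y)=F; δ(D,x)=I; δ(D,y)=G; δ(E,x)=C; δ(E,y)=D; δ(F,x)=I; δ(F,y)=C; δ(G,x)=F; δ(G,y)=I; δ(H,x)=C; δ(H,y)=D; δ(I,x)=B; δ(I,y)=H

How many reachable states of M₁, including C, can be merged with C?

2

First remove the unreachable states {A}; 8 states remain.
Start with accepting vs non-accepting: {E,G,H} | {B,C,D,F,I}.
On input y, block {B,C,D,F,I} splits into {B,D,I} and {C,F}.
Stable partition: {E,G,H} | {B,D,I} | {C,F} — 3 equivalence classes.
The equivalence class containing C is {C,F}, of size 2.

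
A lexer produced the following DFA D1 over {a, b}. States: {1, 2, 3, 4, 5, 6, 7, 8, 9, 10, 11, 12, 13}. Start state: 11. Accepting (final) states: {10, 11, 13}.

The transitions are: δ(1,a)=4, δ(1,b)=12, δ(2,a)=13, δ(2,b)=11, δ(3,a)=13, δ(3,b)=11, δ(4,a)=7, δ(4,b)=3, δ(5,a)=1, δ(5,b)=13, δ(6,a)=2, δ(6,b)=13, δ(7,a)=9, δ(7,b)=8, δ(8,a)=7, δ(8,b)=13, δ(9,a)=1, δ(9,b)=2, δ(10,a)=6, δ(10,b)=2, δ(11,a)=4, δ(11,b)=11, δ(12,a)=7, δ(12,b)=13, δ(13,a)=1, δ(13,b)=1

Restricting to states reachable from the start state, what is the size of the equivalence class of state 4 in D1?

Reachable states from the start: {1,2,3,4,7,8,9,11,12,13}. Unreachable: {5,6,10} — drop them.
Initial partition by acceptance: {11,13} | {1,2,3,4,7,8,9,12}.
Split {11,13} by δ(·,b) → {11} and {13}.
Refine {1,2,3,4,7,8,9,12} on symbol a: members go to different blocks, giving {1,4,7,8,9,12} and {2,3}.
On input b, block {1,4,7,8,9,12} splits into {1,7} and {4,9} and {8,12}.
The partition is now stable with 6 blocks: {11} | {1,7} | {13} | {2,3} | {4,9} | {8,12}.
The equivalence class containing 4 is {4,9}, of size 2.

2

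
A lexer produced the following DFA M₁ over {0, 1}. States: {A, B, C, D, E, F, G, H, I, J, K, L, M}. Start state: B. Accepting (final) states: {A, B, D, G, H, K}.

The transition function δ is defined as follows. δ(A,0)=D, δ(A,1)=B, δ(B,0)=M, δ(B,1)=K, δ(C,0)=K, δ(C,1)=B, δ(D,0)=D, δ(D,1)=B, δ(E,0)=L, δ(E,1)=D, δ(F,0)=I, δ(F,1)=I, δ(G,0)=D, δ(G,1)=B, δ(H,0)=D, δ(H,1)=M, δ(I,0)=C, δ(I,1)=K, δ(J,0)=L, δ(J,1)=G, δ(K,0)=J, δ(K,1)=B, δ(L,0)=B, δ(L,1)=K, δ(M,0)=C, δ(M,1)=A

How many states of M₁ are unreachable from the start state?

BFS from B reaches {A, B, C, D, G, J, K, L, M}; the 4 state(s) E, F, H, I are never visited.

4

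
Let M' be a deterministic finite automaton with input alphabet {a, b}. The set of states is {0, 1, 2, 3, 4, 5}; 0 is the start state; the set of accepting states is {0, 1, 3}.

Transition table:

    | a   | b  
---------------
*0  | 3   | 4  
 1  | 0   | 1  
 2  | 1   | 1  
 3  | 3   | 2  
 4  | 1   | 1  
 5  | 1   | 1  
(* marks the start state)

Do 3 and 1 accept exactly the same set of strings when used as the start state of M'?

Reachable states from the start: {0,1,2,3,4}. Unreachable: {5} — drop them.
Start with accepting vs non-accepting: {0,1,3} | {2,4}.
Refine {0,1,3} on symbol b: members go to different blocks, giving {0,3} and {1}.
No further refinement is possible. Final partition (3 blocks): {0,3} | {2,4} | {1}.
3 and 1 end up in different blocks, so they are distinguishable. For instance, the string 'b' is accepted from only 1.

No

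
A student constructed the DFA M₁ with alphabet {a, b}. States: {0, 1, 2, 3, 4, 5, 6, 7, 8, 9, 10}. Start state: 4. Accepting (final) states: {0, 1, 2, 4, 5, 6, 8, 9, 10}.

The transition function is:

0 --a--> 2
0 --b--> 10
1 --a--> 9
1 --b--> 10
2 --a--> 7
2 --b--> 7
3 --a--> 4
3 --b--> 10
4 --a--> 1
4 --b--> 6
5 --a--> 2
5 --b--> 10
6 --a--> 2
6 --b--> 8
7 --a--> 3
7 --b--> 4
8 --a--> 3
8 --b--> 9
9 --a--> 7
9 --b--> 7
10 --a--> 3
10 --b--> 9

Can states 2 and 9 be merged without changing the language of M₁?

States {0,5} cannot be reached from the start state, so discard them.
Initial partition by acceptance: {1,2,4,6,8,9,10} | {3,7}.
On input a, block {1,2,4,6,8,9,10} splits into {2,8,9,10} and {1,4,6}.
Split {2,8,9,10} by δ(·,b) → {2,9} and {8,10}.
Split {3,7} by δ(·,a) → {3} and {7}.
Refine {1,4,6} on symbol a: members go to different blocks, giving {1,6} and {4}.
The partition is now stable with 6 blocks: {2,9} | {3} | {1,6} | {8,10} | {7} | {4}.
2 and 9 lie in the same block of the stable partition, so they are equivalent — no string distinguishes them.

Yes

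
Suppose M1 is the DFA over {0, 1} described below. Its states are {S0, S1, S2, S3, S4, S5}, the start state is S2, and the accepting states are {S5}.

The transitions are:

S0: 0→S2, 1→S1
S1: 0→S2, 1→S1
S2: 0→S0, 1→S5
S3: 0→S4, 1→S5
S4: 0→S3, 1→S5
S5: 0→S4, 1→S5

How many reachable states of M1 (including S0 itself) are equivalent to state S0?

2

All states are reachable from the start state.
Start with accepting vs non-accepting: {S5} | {S0,S1,S2,S3,S4}.
Refine {S0,S1,S2,S3,S4} on symbol 1: members go to different blocks, giving {S2,S3,S4} and {S0,S1}.
Split {S2,S3,S4} by δ(·,0) → {S3,S4} and {S2}.
The partition is now stable with 4 blocks: {S5} | {S3,S4} | {S0,S1} | {S2}.
State S0 belongs to the block {S0,S1}, which has 2 states.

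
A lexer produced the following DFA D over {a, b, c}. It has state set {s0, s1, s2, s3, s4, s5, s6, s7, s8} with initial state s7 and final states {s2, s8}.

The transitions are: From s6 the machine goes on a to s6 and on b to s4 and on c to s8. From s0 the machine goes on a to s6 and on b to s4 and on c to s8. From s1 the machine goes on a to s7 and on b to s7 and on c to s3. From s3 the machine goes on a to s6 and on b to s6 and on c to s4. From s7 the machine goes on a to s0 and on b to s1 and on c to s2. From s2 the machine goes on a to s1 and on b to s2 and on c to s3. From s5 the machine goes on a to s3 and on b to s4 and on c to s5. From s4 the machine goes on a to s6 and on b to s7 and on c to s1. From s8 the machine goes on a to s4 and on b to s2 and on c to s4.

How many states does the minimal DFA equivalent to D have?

3

Reachable states from the start: {s0,s1,s2,s3,s4,s6,s7,s8}. Unreachable: {s5} — drop them.
P0 = {s2,s8} | {s0,s1,s3,s4,s6,s7}.
Split {s0,s1,s3,s4,s6,s7} by δ(·,c) → {s0,s6,s7} and {s1,s3,s4}.
Stable partition: {s2,s8} | {s0,s6,s7} | {s1,s3,s4} — 3 equivalence classes.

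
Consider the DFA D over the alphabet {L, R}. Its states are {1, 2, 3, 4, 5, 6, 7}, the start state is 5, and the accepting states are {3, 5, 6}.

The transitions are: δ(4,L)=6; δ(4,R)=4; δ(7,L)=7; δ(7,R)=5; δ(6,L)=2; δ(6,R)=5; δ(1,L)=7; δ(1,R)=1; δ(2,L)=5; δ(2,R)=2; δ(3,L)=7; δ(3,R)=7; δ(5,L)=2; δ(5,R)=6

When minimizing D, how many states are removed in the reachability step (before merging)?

No path from 5 leads to 1, 3, 4, 7; the other 3 states are all reachable.

4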